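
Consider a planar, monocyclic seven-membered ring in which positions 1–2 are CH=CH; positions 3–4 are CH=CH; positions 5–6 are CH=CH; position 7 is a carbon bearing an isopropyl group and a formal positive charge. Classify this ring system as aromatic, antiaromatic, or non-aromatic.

Aromatic

Check conjugation: every atom in a ring double bond is sp² and brings one electron to the p orbital; the carbocation has an empty p orbital — every position has a p orbital, so the cyclic π system is continuous.
Tallying contributions gives 3 × 2 = 6 from the double-bond units + 0 from the C(isopropyl)(+) atom = 6.
6 = 4(1) + 2, which satisfies Hückel's 4n+2 rule.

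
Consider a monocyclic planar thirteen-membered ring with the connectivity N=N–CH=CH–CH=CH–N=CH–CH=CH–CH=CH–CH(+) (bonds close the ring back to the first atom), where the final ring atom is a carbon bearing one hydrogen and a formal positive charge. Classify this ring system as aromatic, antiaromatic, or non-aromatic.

The p orbitals form a continuous loop: the double-bond atoms are sp², each contributing one p electron; each sp² =N– keeps its lone pair in-plane and puts one electron into the π system; the carbocation has an empty p orbital. The ring is fully conjugated.
Counting π electrons: 6 × 2 = 12 from the double-bond units + 0 from the CH(+) atom = 12.
With 12 = 4·3 π electrons, Hückel's rule classifies the planar ring as antiaromatic.

Antiaromatic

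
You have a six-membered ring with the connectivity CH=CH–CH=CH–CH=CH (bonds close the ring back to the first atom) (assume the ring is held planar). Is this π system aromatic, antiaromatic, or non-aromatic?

Aromatic

The p orbitals form a continuous loop: the double-bond atoms are sp², each contributing one p electron. The ring is fully conjugated.
Adding the contributions, 3 × 2 = 6 from the 3 double-bond units.
6 = 4(1) + 2, which satisfies Hückel's 4n+2 rule.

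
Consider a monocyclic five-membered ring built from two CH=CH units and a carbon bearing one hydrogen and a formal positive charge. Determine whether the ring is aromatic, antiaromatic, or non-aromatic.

The p orbitals form a continuous loop: every atom in a ring double bond is sp² and brings one electron to the p orbital; the carbocation has an empty p orbital. The ring is fully conjugated.
Tallying contributions gives 2 × 2 = 4 from the double-bond units + 0 from the CH(+) atom = 4.
4 = 4(1); a planar, fully conjugated 4n system is antiaromatic.
(The species described is the cyclopentadienyl cation.)

Antiaromatic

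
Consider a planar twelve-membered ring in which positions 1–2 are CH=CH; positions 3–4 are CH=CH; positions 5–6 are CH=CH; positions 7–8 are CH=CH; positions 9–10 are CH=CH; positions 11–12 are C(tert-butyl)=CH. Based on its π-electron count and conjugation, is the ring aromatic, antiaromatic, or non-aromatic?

Every ring atom contributes a p orbital perpendicular to the ring (the double-bond atoms are sp², each contributing one p electron), so the π system is cyclic and fully conjugated.
Adding the contributions, 6 × 2 = 12 from the 6 double-bond units.
With 12 = 4·3 π electrons, Hückel's rule classifies the planar ring as antiaromatic.

Antiaromatic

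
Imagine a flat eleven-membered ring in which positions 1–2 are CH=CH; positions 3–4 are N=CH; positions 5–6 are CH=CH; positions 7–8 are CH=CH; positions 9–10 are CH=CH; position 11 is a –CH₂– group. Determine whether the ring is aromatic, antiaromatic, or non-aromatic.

Non-aromatic

The CH2 position has four σ bonds — the tetrahedral CH₂ carbon is sp³ and has no p orbital in the ring π system — so the cyclic conjugation is interrupted.
A ring that is not fully conjugated cannot be aromatic or antiaromatic regardless of its π-electron count.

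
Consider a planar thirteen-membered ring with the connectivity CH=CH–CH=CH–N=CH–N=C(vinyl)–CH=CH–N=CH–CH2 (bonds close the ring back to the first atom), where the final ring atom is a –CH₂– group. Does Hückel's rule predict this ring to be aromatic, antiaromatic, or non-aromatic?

The CH2 position has four σ bonds — the tetrahedral CH₂ carbon is sp³ and has no p orbital in the ring π system — so the cyclic conjugation is interrupted.
Without a continuous loop of overlapping p orbitals the Hückel electron count never comes into play.

Non-aromatic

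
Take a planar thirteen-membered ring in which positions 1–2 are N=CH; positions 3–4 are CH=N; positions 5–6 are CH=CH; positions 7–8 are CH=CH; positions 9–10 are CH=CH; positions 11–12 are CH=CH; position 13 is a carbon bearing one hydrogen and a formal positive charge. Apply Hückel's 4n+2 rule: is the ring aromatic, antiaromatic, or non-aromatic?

All ring atoms are sp² and supply a p orbital to the ring (the double-bond atoms are sp², each contributing one p electron; each =N– nitrogen is pyridine-type (lone pair in the sp² plane, one electron in the p orbital); the carbocation has an empty p orbital); the conjugation is uninterrupted.
Adding the contributions, 6 × 2 = 12 from the double-bond units + 0 from the CH(+) atom = 12.
12 is a 4n count (n = 3), so the planar conjugated ring is antiaromatic.

Antiaromatic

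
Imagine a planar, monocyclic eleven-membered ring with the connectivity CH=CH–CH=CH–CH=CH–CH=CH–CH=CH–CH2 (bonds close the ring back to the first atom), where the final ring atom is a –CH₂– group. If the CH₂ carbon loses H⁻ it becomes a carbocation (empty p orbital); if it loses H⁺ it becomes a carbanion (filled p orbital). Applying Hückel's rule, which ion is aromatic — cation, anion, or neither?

The cation

In both ions every ring atom is sp² and contributes a p orbital, so both rings are fully conjugated.
Cation: 5 × 2 + 0 = 10 π electrons → 4(2)+2, aromatic.
Anion: 5 × 2 + 2 = 12 π electrons → 4(3), antiaromatic.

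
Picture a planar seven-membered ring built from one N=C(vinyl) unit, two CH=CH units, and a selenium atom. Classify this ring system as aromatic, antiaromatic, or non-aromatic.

Check conjugation: every atom in a ring double bond is sp² and brings one electron to the p orbital; the doubly-bonded nitrogens are pyridine-type — their lone pairs lie in the ring plane, leaving one electron in the p orbital; the selenium donates one lone pair from its p orbital — every position has a p orbital, so the cyclic π system is continuous.
Adding the contributions, 3 × 2 = 6 from the double-bond units + 2 from the Se atom = 8.
8 is a 4n count (n = 2), so the planar conjugated ring is antiaromatic.

Antiaromatic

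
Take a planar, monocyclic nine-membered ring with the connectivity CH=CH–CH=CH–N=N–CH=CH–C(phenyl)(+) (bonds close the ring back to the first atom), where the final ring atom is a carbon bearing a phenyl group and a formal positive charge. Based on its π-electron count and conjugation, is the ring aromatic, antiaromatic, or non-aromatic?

Antiaromatic

Every ring atom contributes a p orbital perpendicular to the ring (every atom in a ring double bond is sp² and brings one electron to the p orbital; the doubly-bonded nitrogens are pyridine-type — their lone pairs lie in the ring plane, leaving one electron in the p orbital; the carbocation has an empty p orbital), so the π system is cyclic and fully conjugated.
Counting π electrons: 4 × 2 = 8 from the double-bond units + 0 from the C(phenyl)(+) atom = 8.
8 = 4(2); a planar, fully conjugated 4n system is antiaromatic.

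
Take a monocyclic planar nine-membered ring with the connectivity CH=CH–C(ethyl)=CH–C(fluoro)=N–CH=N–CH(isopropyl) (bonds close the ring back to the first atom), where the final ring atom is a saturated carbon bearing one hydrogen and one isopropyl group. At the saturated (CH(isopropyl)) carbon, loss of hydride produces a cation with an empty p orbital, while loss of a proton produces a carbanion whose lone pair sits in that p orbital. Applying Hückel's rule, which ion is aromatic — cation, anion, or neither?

The anion

Once that carbon is sp², every ring atom has a p orbital and both ions are fully conjugated.
Cation: 4 × 2 + 0 = 8 π electrons → 4(2), antiaromatic.
Anion: 4 × 2 + 2 = 10 π electrons → 4(2)+2, aromatic.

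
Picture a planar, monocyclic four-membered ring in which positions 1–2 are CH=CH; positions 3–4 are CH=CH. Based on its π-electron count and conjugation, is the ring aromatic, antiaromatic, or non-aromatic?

The p orbitals form a continuous loop: the double-bond atoms are sp², each contributing one p electron. The ring is fully conjugated.
Adding the contributions, 2 × 2 = 4 from the 2 double-bond units.
With 4 = 4·1 π electrons, Hückel's rule classifies the planar ring as antiaromatic.
(The species described is cyclobutadiene.)

Antiaromatic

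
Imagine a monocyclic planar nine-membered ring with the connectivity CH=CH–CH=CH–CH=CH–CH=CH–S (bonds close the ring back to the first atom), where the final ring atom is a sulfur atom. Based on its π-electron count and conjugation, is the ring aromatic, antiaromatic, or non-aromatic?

Aromatic

Check conjugation: the double-bond atoms are sp², each contributing one p electron; the sulfur donates one lone pair from its p orbital — every position has a p orbital, so the cyclic π system is continuous.
Counting π electrons: 4 × 2 = 8 from the double-bond units + 2 from the S atom = 10.
10 = 4(2) + 2, which satisfies Hückel's 4n+2 rule.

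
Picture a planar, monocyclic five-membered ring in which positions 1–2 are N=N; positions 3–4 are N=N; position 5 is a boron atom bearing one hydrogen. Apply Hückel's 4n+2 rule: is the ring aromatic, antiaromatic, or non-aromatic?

Antiaromatic

The p orbitals form a continuous loop: each doubly-bonded ring atom is sp² with one p-orbital electron; the doubly-bonded nitrogens are pyridine-type — their lone pairs lie in the ring plane, leaving one electron in the p orbital; the boron has an empty p orbital. The ring is fully conjugated.
Tallying contributions gives 2 × 2 = 4 from the double-bond units + 0 from the BH atom = 4.
4 = 4(1); a planar, fully conjugated 4n system is antiaromatic.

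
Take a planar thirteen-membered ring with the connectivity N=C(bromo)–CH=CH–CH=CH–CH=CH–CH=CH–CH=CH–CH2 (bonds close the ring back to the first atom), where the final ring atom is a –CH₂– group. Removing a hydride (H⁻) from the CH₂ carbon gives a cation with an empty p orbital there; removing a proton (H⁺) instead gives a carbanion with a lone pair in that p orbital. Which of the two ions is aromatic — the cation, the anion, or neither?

Both ions have a continuous loop of p orbitals — each ring atom is sp².
Cation: 6 × 2 + 0 = 12 π electrons → 4(3), antiaromatic.
Anion: 6 × 2 + 2 = 14 π electrons → 4(3)+2, aromatic.

The anion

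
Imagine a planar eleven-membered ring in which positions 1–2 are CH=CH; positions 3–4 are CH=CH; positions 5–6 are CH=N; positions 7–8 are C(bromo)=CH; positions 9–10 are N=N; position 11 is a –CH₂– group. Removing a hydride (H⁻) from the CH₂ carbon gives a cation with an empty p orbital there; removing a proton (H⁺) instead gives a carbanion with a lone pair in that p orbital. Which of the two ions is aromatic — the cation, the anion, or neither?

The cation

Both ions have a continuous loop of p orbitals — each ring atom is sp².
Cation: 5 × 2 + 0 = 10 π electrons → 4(2)+2, aromatic.
Anion: 5 × 2 + 2 = 12 π electrons → 4(3), antiaromatic.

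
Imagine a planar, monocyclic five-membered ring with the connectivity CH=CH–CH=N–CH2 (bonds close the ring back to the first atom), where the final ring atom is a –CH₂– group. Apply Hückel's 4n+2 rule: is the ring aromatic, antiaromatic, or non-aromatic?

Non-aromatic

Because the tetrahedral CH₂ carbon is sp³ and has no p orbital in the ring π system at the CH2 position, the π system cannot extend all the way around the ring.
Hückel's rule only applies to fully conjugated rings, so this one is simply non-aromatic.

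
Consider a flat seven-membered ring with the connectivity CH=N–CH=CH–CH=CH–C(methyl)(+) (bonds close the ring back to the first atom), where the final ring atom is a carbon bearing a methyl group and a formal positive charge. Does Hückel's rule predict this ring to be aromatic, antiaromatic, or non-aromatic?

Every ring atom contributes a p orbital perpendicular to the ring (the double-bond atoms are sp², each contributing one p electron; each =N– nitrogen is pyridine-type (lone pair in the sp² plane, one electron in the p orbital); the carbocation has an empty p orbital), so the π system is cyclic and fully conjugated.
Tallying contributions gives 3 × 2 = 6 from the double-bond units + 0 from the C(methyl)(+) atom = 6.
With 6 π electrons (n = 1), the Hückel 4n+2 condition holds.

Aromatic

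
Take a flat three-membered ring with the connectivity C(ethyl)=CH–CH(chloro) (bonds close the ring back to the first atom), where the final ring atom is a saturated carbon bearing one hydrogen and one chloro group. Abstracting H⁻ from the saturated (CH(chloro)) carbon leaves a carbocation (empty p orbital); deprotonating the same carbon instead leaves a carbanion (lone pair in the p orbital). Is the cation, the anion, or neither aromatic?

The cation

Both ions have a continuous loop of p orbitals — each ring atom is sp².
Cation: 1 × 2 + 0 = 2 π electrons → 4(0)+2, aromatic.
Anion: 1 × 2 + 2 = 4 π electrons → 4(1), antiaromatic.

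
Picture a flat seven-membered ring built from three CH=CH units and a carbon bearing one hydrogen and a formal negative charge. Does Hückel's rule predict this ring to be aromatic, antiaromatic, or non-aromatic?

The p orbitals form a continuous loop: the double-bond atoms are sp², each contributing one p electron; the carbanion's lone pair occupies the p orbital. The ring is fully conjugated.
Adding the contributions, 3 × 2 = 6 from the double-bond units + 2 from the CH(-) atom = 8.
8 is a 4n count (n = 2), so the planar conjugated ring is antiaromatic.

Antiaromatic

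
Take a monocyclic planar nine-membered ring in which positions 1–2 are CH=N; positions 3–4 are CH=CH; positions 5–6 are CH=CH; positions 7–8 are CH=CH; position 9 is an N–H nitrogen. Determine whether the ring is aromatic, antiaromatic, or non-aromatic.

Every ring atom contributes a p orbital perpendicular to the ring (every atom in a ring double bond is sp² and brings one electron to the p orbital; the doubly-bonded nitrogens are pyridine-type — their lone pairs lie in the ring plane, leaving one electron in the p orbital; the pyrrole-type nitrogen donates its lone pair from the p orbital), so the π system is cyclic and fully conjugated.
π-electron count: 4 × 2 = 8 from the double-bond units + 2 from the NH atom = 10.
That gives a 4n+2 count (10, n = 2).

Aromatic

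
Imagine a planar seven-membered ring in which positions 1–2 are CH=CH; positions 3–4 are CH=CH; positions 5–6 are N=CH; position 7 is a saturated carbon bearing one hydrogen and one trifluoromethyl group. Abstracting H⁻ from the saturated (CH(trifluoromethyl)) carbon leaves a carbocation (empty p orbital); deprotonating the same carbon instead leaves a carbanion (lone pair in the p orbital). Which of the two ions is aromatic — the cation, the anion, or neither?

In both ions every ring atom is sp² and contributes a p orbital, so both rings are fully conjugated.
Cation: 3 × 2 + 0 = 6 π electrons → 4(1)+2, aromatic.
Anion: 3 × 2 + 2 = 8 π electrons → 4(2), antiaromatic.

The cation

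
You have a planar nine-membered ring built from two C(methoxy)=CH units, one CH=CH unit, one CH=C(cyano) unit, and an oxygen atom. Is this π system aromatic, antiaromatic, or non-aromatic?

Aromatic

The p orbitals form a continuous loop: each doubly-bonded ring atom is sp² with one p-orbital electron; the oxygen donates one lone pair from its p orbital. The ring is fully conjugated.
Adding the contributions, 4 × 2 = 8 from the double-bond units + 2 from the O atom = 10.
Since 10 = 4·2 + 2, the ring meets the 4n+2 criterion.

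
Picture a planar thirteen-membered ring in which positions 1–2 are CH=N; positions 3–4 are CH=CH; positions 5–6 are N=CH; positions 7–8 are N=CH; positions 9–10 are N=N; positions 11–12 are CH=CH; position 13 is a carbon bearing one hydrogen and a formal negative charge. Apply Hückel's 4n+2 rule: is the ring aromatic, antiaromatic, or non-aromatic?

All ring atoms are sp² and supply a p orbital to the ring (each doubly-bonded ring atom is sp² with one p-orbital electron; the doubly-bonded nitrogens are pyridine-type — their lone pairs lie in the ring plane, leaving one electron in the p orbital; the carbanion's lone pair occupies the p orbital); the conjugation is uninterrupted.
π-electron count: 6 × 2 = 12 from the double-bond units + 2 from the CH(-) atom = 14.
With 14 π electrons (n = 3), the Hückel 4n+2 condition holds.

Aromatic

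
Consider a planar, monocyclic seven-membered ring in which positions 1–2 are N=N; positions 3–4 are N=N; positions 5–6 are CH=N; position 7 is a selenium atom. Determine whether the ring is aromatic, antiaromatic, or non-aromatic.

The p orbitals form a continuous loop: every atom in a ring double bond is sp² and brings one electron to the p orbital; each sp² =N– keeps its lone pair in-plane and puts one electron into the π system; the selenium donates one lone pair from its p orbital. The ring is fully conjugated.
Tallying contributions gives 3 × 2 = 6 from the double-bond units + 2 from the Se atom = 8.
8 = 4(2); a planar, fully conjugated 4n system is antiaromatic.

Antiaromatic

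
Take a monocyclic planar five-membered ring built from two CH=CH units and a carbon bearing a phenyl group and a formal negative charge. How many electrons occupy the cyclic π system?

6

Every ring atom contributes a p orbital perpendicular to the ring (every atom in a ring double bond is sp² and brings one electron to the p orbital; the carbanion's lone pair occupies the p orbital), so the π system is cyclic and fully conjugated.
π-electron count: 2 × 2 = 4 from the double-bond units + 2 from the C(phenyl)(-) atom = 6.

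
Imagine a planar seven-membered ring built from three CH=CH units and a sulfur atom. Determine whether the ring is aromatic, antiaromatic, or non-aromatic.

Check conjugation: every atom in a ring double bond is sp² and brings one electron to the p orbital; the sulfur donates one lone pair from its p orbital — every position has a p orbital, so the cyclic π system is continuous.
π-electron count: 3 × 2 = 6 from the double-bond units + 2 from the S atom = 8.
8 is a 4n count (n = 2), so the planar conjugated ring is antiaromatic.

Antiaromatic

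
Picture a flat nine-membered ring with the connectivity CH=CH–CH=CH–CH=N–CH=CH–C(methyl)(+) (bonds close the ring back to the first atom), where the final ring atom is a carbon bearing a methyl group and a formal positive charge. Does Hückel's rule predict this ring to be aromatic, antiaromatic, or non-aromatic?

All ring atoms are sp² and supply a p orbital to the ring (every atom in a ring double bond is sp² and brings one electron to the p orbital; each =N– nitrogen is pyridine-type (lone pair in the sp² plane, one electron in the p orbital); the carbocation has an empty p orbital); the conjugation is uninterrupted.
π-electron count: 4 × 2 = 8 from the double-bond units + 0 from the C(methyl)(+) atom = 8.
8 = 4(2); a planar, fully conjugated 4n system is antiaromatic.

Antiaromatic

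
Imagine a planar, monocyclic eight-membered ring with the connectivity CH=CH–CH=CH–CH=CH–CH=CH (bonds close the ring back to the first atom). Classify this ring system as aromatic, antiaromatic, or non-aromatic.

Check conjugation: the double-bond atoms are sp², each contributing one p electron — every position has a p orbital, so the cyclic π system is continuous.
Tallying contributions gives 4 × 2 = 8 from the 4 double-bond units.
8 = 4(2); a planar, fully conjugated 4n system is antiaromatic.
(This ring is cyclooctatetraene.)

Antiaromatic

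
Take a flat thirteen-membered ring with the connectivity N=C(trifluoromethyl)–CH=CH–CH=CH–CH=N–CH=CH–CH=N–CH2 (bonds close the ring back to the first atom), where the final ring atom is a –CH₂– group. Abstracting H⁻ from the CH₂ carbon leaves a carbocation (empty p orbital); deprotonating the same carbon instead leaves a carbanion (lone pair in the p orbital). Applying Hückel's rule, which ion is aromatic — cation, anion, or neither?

In either ion the ring is fully conjugated: every atom, including the new sp² carbon, supplies a p orbital.
Cation: 6 × 2 + 0 = 12 π electrons → 4(3), antiaromatic.
Anion: 6 × 2 + 2 = 14 π electrons → 4(3)+2, aromatic.

The anion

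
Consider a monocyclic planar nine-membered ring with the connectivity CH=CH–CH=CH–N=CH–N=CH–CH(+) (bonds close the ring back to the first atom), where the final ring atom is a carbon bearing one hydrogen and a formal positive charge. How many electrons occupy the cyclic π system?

The p orbitals form a continuous loop: every atom in a ring double bond is sp² and brings one electron to the p orbital; each =N– nitrogen is pyridine-type (lone pair in the sp² plane, one electron in the p orbital); the carbocation has an empty p orbital. The ring is fully conjugated.
Adding the contributions, 4 × 2 = 8 from the double-bond units + 0 from the CH(+) atom = 8.

8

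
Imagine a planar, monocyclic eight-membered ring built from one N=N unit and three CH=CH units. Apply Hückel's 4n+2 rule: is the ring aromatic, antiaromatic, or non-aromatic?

Antiaromatic

Check conjugation: the double-bond atoms are sp², each contributing one p electron; each =N– nitrogen is pyridine-type (lone pair in the sp² plane, one electron in the p orbital) — every position has a p orbital, so the cyclic π system is continuous.
Counting π electrons: 4 × 2 = 8 from the 4 double-bond units.
8 = 4(2); a planar, fully conjugated 4n system is antiaromatic.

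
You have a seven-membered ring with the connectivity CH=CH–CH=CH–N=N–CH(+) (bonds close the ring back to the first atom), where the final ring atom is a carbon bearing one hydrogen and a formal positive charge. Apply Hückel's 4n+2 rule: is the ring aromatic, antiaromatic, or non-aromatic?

Aromatic

The p orbitals form a continuous loop: each doubly-bonded ring atom is sp² with one p-orbital electron; each =N– nitrogen is pyridine-type (lone pair in the sp² plane, one electron in the p orbital); the carbocation has an empty p orbital. The ring is fully conjugated.
Tallying contributions gives 3 × 2 = 6 from the double-bond units + 0 from the CH(+) atom = 6.
Since 6 = 4·1 + 2, the ring meets the 4n+2 criterion.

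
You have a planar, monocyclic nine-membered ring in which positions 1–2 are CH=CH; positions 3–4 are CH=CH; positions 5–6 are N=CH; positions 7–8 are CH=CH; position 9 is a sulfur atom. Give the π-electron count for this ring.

10

The p orbitals form a continuous loop: the double-bond atoms are sp², each contributing one p electron; each sp² =N– keeps its lone pair in-plane and puts one electron into the π system; the sulfur donates one lone pair from its p orbital. The ring is fully conjugated.
Tallying contributions gives 4 × 2 = 8 from the double-bond units + 2 from the S atom = 10.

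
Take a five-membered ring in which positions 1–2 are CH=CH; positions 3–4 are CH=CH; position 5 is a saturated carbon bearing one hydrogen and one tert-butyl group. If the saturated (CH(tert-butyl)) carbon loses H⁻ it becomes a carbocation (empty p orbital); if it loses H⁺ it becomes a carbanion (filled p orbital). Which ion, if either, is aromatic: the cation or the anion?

The anion

Once that carbon is sp², every ring atom has a p orbital and both ions are fully conjugated.
Cation: 2 × 2 + 0 = 4 π electrons → 4(1), antiaromatic.
Anion: 2 × 2 + 2 = 6 π electrons → 4(1)+2, aromatic.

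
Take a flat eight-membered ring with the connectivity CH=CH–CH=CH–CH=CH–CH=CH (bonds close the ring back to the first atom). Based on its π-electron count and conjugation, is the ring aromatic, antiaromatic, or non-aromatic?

Antiaromatic

All ring atoms are sp² and supply a p orbital to the ring (the double-bond atoms are sp², each contributing one p electron); the conjugation is uninterrupted.
π-electron count: 4 × 2 = 8 from the 4 double-bond units.
8 = 4(2); a planar, fully conjugated 4n system is antiaromatic.
(The species described is cyclooctatetraene.)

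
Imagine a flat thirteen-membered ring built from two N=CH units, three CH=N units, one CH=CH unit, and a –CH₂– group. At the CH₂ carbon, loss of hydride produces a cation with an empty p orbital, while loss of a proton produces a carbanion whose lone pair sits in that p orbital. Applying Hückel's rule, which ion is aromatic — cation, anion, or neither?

Both ions have a continuous loop of p orbitals — each ring atom is sp².
Cation: 6 × 2 + 0 = 12 π electrons → 4(3), antiaromatic.
Anion: 6 × 2 + 2 = 14 π electrons → 4(3)+2, aromatic.

The anion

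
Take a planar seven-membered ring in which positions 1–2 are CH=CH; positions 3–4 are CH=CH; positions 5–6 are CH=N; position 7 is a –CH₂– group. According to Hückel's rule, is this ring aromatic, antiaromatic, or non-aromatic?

The CH2 position has four σ bonds — the tetrahedral CH₂ carbon is sp³ and has no p orbital in the ring π system — so the cyclic conjugation is interrupted.
Without a continuous loop of overlapping p orbitals the Hückel electron count never comes into play.

Non-aromatic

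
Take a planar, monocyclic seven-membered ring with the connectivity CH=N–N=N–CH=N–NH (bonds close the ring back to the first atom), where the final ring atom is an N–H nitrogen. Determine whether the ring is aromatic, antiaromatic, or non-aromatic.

Antiaromatic

The p orbitals form a continuous loop: the double-bond atoms are sp², each contributing one p electron; each sp² =N– keeps its lone pair in-plane and puts one electron into the π system; the pyrrole-type nitrogen donates its lone pair from the p orbital. The ring is fully conjugated.
Adding the contributions, 3 × 2 = 6 from the double-bond units + 2 from the NH atom = 8.
A 4n π count (8, n = 2) in a planar conjugated ring means antiaromatic.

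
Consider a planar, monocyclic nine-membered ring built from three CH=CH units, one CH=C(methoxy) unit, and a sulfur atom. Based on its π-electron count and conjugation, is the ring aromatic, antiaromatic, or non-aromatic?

Every ring atom contributes a p orbital perpendicular to the ring (each doubly-bonded ring atom is sp² with one p-orbital electron; the sulfur donates one lone pair from its p orbital), so the π system is cyclic and fully conjugated.
Tallying contributions gives 4 × 2 = 8 from the double-bond units + 2 from the S atom = 10.
Since 10 = 4·2 + 2, the ring meets the 4n+2 criterion.

Aromatic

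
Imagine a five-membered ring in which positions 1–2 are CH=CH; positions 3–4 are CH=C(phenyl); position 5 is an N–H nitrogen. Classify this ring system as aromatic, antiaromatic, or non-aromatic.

Aromatic

Every ring atom contributes a p orbital perpendicular to the ring (the double-bond atoms are sp², each contributing one p electron; the pyrrole-type nitrogen donates its lone pair from the p orbital), so the π system is cyclic and fully conjugated.
Adding the contributions, 2 × 2 = 4 from the double-bond units + 2 from the NH atom = 6.
6 = 4(1) + 2, which satisfies Hückel's 4n+2 rule.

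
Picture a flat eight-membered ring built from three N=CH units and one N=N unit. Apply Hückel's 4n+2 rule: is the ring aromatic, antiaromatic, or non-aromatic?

Antiaromatic

The p orbitals form a continuous loop: each doubly-bonded ring atom is sp² with one p-orbital electron; each =N– nitrogen is pyridine-type (lone pair in the sp² plane, one electron in the p orbital). The ring is fully conjugated.
Tallying contributions gives 4 × 2 = 8 from the 4 double-bond units.
8 is a 4n count (n = 2), so the planar conjugated ring is antiaromatic.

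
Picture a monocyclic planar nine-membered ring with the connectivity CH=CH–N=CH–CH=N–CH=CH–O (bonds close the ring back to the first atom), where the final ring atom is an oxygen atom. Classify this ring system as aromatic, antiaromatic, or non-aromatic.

Aromatic

Check conjugation: each doubly-bonded ring atom is sp² with one p-orbital electron; each =N– nitrogen is pyridine-type (lone pair in the sp² plane, one electron in the p orbital); the oxygen donates one lone pair from its p orbital — every position has a p orbital, so the cyclic π system is continuous.
π-electron count: 4 × 2 = 8 from the double-bond units + 2 from the O atom = 10.
10 = 4(2) + 2, which satisfies Hückel's 4n+2 rule.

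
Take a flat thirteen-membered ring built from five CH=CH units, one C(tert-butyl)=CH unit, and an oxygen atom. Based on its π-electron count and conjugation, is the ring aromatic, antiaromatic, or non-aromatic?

Check conjugation: each doubly-bonded ring atom is sp² with one p-orbital electron; the oxygen donates one lone pair from its p orbital — every position has a p orbital, so the cyclic π system is continuous.
Counting π electrons: 6 × 2 = 12 from the double-bond units + 2 from the O atom = 14.
Since 14 = 4·3 + 2, the ring meets the 4n+2 criterion.

Aromatic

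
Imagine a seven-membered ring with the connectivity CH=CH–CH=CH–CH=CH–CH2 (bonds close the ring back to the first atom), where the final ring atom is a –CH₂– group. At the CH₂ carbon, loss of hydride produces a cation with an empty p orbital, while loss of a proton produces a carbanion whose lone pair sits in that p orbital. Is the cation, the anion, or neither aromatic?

Both ions have a continuous loop of p orbitals — each ring atom is sp².
Cation: 3 × 2 + 0 = 6 π electrons → 4(1)+2, aromatic.
Anion: 3 × 2 + 2 = 8 π electrons → 4(2), antiaromatic.

The cation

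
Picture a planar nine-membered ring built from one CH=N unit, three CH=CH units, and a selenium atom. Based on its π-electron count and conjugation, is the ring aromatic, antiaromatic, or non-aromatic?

Every ring atom contributes a p orbital perpendicular to the ring (every atom in a ring double bond is sp² and brings one electron to the p orbital; each sp² =N– keeps its lone pair in-plane and puts one electron into the π system; the selenium donates one lone pair from its p orbital), so the π system is cyclic and fully conjugated.
π-electron count: 4 × 2 = 8 from the double-bond units + 2 from the Se atom = 10.
That gives a 4n+2 count (10, n = 2).

Aromatic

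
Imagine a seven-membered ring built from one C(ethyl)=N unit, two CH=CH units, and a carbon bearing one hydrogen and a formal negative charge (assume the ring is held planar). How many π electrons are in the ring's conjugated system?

Check conjugation: the double-bond atoms are sp², each contributing one p electron; each sp² =N– keeps its lone pair in-plane and puts one electron into the π system; the carbanion's lone pair occupies the p orbital — every position has a p orbital, so the cyclic π system is continuous.
Counting π electrons: 3 × 2 = 6 from the double-bond units + 2 from the CH(-) atom = 8.

8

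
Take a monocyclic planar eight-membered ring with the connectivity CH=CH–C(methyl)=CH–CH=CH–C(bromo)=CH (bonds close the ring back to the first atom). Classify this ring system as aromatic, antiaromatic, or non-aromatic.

Antiaromatic

Check conjugation: every atom in a ring double bond is sp² and brings one electron to the p orbital — every position has a p orbital, so the cyclic π system is continuous.
Adding the contributions, 4 × 2 = 8 from the 4 double-bond units.
8 is a 4n count (n = 2), so the planar conjugated ring is antiaromatic.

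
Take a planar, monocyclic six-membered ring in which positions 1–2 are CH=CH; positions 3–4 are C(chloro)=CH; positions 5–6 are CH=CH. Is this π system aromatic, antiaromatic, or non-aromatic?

All ring atoms are sp² and supply a p orbital to the ring (each doubly-bonded ring atom is sp² with one p-orbital electron); the conjugation is uninterrupted.
π-electron count: 3 × 2 = 6 from the 3 double-bond units.
Since 6 = 4·1 + 2, the ring meets the 4n+2 criterion.

Aromatic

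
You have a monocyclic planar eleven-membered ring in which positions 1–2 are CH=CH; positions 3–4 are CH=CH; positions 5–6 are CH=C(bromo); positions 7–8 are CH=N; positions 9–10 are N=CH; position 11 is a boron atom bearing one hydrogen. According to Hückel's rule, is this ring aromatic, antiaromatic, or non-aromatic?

The p orbitals form a continuous loop: each doubly-bonded ring atom is sp² with one p-orbital electron; each sp² =N– keeps its lone pair in-plane and puts one electron into the π system; the boron has an empty p orbital. The ring is fully conjugated.
Adding the contributions, 5 × 2 = 10 from the double-bond units + 0 from the BH atom = 10.
That gives a 4n+2 count (10, n = 2).

Aromatic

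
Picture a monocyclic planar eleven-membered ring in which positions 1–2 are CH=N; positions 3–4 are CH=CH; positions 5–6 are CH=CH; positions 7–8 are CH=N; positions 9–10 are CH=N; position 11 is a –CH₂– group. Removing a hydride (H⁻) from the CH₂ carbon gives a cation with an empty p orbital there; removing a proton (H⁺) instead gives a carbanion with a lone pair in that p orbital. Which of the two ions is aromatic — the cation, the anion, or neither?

The cation

In both ions every ring atom is sp² and contributes a p orbital, so both rings are fully conjugated.
Cation: 5 × 2 + 0 = 10 π electrons → 4(2)+2, aromatic.
Anion: 5 × 2 + 2 = 12 π electrons → 4(3), antiaromatic.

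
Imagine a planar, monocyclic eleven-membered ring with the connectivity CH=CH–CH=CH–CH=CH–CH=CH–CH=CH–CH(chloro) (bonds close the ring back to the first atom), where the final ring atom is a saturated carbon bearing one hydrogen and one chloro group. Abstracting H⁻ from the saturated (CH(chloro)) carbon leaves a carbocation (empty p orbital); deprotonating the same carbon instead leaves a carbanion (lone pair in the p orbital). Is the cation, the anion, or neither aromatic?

In either ion the ring is fully conjugated: every atom, including the new sp² carbon, supplies a p orbital.
Cation: 5 × 2 + 0 = 10 π electrons → 4(2)+2, aromatic.
Anion: 5 × 2 + 2 = 12 π electrons → 4(3), antiaromatic.

The cation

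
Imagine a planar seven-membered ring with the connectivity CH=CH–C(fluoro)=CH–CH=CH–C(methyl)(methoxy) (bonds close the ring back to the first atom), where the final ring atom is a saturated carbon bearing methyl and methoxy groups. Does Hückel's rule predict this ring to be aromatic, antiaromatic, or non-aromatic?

Non-aromatic

The C(methyl)(methoxy) position has four σ bonds — that saturated carbon is sp³ and has no p orbital in the ring π system — so the cyclic conjugation is interrupted.
Broken conjugation rules out both aromaticity and antiaromaticity.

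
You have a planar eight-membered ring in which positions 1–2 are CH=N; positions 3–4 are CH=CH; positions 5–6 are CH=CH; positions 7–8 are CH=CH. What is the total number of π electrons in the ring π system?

8

All ring atoms are sp² and supply a p orbital to the ring (every atom in a ring double bond is sp² and brings one electron to the p orbital; each sp² =N– keeps its lone pair in-plane and puts one electron into the π system); the conjugation is uninterrupted.
Adding the contributions, 4 × 2 = 8 from the 4 double-bond units.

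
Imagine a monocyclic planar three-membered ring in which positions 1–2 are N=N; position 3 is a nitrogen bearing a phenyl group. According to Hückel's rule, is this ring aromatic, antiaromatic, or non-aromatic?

Antiaromatic

Every ring atom contributes a p orbital perpendicular to the ring (each doubly-bonded ring atom is sp² with one p-orbital electron; the doubly-bonded nitrogens are pyridine-type — their lone pairs lie in the ring plane, leaving one electron in the p orbital; the pyrrole-type nitrogen donates its lone pair from the p orbital), so the π system is cyclic and fully conjugated.
Adding the contributions, 1 × 2 = 2 from the double-bond unit + 2 from the N(phenyl) atom = 4.
With 4 = 4·1 π electrons, Hückel's rule classifies the planar ring as antiaromatic.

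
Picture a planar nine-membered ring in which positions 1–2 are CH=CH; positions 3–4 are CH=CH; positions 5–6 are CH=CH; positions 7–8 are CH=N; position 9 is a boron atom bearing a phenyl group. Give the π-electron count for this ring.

The p orbitals form a continuous loop: the double-bond atoms are sp², each contributing one p electron; each =N– nitrogen is pyridine-type (lone pair in the sp² plane, one electron in the p orbital); the boron has an empty p orbital. The ring is fully conjugated.
Tallying contributions gives 4 × 2 = 8 from the double-bond units + 0 from the B(phenyl) atom = 8.

8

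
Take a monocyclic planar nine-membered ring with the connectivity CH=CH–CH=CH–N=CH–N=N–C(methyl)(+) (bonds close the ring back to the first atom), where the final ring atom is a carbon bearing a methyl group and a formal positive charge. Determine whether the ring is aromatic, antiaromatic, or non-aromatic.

The p orbitals form a continuous loop: each doubly-bonded ring atom is sp² with one p-orbital electron; the doubly-bonded nitrogens are pyridine-type — their lone pairs lie in the ring plane, leaving one electron in the p orbital; the carbocation has an empty p orbital. The ring is fully conjugated.
Adding the contributions, 4 × 2 = 8 from the double-bond units + 0 from the C(methyl)(+) atom = 8.
A 4n π count (8, n = 2) in a planar conjugated ring means antiaromatic.

Antiaromatic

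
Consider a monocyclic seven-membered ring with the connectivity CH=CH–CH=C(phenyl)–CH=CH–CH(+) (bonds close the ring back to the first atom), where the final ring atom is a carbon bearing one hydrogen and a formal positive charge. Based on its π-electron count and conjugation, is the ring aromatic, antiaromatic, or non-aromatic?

Check conjugation: every atom in a ring double bond is sp² and brings one electron to the p orbital; the carbocation has an empty p orbital — every position has a p orbital, so the cyclic π system is continuous.
Tallying contributions gives 3 × 2 = 6 from the double-bond units + 0 from the CH(+) atom = 6.
That gives a 4n+2 count (6, n = 1).

Aromatic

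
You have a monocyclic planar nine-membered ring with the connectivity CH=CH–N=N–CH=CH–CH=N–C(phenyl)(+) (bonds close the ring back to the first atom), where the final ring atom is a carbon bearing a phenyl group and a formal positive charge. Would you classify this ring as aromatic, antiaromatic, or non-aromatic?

Every ring atom contributes a p orbital perpendicular to the ring (every atom in a ring double bond is sp² and brings one electron to the p orbital; the doubly-bonded nitrogens are pyridine-type — their lone pairs lie in the ring plane, leaving one electron in the p orbital; the carbocation has an empty p orbital), so the π system is cyclic and fully conjugated.
π-electron count: 4 × 2 = 8 from the double-bond units + 0 from the C(phenyl)(+) atom = 8.
8 = 4(2); a planar, fully conjugated 4n system is antiaromatic.

Antiaromatic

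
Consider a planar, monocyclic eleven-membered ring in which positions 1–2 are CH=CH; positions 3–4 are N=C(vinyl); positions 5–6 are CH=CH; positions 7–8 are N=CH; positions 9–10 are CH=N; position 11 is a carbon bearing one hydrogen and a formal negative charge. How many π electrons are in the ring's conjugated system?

Every ring atom contributes a p orbital perpendicular to the ring (the double-bond atoms are sp², each contributing one p electron; each =N– nitrogen is pyridine-type (lone pair in the sp² plane, one electron in the p orbital); the carbanion's lone pair occupies the p orbital), so the π system is cyclic and fully conjugated.
π-electron count: 5 × 2 = 10 from the double-bond units + 2 from the CH(-) atom = 12.

12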